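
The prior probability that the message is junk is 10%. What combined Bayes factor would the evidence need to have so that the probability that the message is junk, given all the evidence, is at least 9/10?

Prior odds = 0.1/0.9 = 1/9.
Target odds = 0.9/0.1 = 9.
Required Bayes factor = 9 ÷ (1/9) = 81.

81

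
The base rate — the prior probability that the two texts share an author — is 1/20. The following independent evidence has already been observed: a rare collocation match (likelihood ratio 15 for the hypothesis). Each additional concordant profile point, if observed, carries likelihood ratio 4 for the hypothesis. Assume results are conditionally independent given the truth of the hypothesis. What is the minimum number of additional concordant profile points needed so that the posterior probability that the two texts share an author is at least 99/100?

4

Prior odds = 0.05/0.95 = 1/19.
Bayes factor of the evidence already in hand = 15.
Odds after that evidence = (1/19) × 15 = 15/19.
Target odds = 0.99/0.01 = 99.
Need 4ⁿ ≥ 99 ÷ (15/19) = 125.4.
4³ = 64 falls short of 125.4 but 4⁴ = 256 reaches it, so n = 4.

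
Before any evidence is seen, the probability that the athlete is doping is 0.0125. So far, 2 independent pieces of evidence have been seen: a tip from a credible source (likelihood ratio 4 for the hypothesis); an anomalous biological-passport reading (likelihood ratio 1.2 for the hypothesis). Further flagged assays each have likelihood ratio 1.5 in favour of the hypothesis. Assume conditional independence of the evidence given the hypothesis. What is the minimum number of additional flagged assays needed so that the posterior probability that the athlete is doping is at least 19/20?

15

Prior odds = 0.0125/0.9875 = 1/79.
Combined Bayes factor of the evidence already in hand = 4 × 1.2 = 4.8.
Odds after that evidence = (1/79) × 4.8 = 24/395.
Target odds = 0.95/0.05 = 19.
Need 1.5ⁿ ≥ 19 ÷ (24/395) = 7505/24.
1.5¹⁴ = 4782969/16384 falls short of 7505/24 but 1.5¹⁵ = 14348907/32768 reaches it, so n = 15.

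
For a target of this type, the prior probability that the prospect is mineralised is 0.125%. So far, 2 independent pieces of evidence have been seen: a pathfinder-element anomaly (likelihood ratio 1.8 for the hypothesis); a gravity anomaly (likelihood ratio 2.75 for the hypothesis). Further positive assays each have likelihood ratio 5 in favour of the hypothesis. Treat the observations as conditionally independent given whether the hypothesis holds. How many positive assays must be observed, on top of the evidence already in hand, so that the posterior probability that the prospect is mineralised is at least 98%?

6

Prior odds = 0.00125/0.99875 = 1/799.
Combined Bayes factor of the evidence already in hand = 1.8 × 2.75 = 4.95.
Odds after that evidence = (1/799) × 4.95 = 99/15980.
Target odds = 0.98/0.02 = 49.
Need 5ⁿ ≥ 49 ÷ (99/15980) = 783020/99.
5⁵ = 3125 falls short of 783020/99 but 5⁶ = 15625 reaches it, so n = 6.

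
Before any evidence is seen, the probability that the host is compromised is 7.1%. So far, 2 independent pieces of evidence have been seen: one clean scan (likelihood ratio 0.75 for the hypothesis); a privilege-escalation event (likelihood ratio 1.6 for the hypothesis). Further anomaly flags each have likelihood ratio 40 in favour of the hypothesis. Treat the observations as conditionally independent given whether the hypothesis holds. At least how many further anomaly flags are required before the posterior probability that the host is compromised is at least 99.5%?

Prior odds = 0.071/0.929 = 71/929.
Combined Bayes factor of the evidence already in hand = 0.75 × 1.6 = 1.2.
Odds after that evidence = (71/929) × 1.2 = 426/4645.
Target odds = 0.995/0.005 = 199.
Need 40ⁿ ≥ 199 ÷ (426/4645) = 924355/426.
40² = 1600 falls short of 924355/426 but 40³ = 64000 reaches it, so n = 3.

3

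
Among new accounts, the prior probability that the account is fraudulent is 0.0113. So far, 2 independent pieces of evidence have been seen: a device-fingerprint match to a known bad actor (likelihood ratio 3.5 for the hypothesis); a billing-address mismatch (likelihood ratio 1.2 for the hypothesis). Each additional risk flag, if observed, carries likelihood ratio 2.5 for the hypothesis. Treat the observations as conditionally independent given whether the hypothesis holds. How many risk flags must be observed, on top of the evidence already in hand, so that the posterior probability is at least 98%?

Prior odds = 0.0113/0.9887 = 113/9887.
Combined Bayes factor of the evidence already in hand = 3.5 × 1.2 = 4.2.
Odds after that evidence = (113/9887) × 4.2 = 2373/49435.
Target odds = 0.98/0.02 = 49.
Need 2.5ⁿ ≥ 49 ÷ (2373/49435) = 346045/339.
2.5⁷ = 610.3515625 falls short of 346045/339 but 2.5⁸ = 390625/256 reaches it, so n = 8.

8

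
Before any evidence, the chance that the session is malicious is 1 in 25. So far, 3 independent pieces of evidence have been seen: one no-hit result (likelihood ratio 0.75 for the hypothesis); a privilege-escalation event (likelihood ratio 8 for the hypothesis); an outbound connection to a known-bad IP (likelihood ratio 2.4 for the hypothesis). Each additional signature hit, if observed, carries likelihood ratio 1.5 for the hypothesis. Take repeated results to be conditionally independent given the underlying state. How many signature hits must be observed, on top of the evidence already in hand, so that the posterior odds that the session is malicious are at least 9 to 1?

Prior odds = 0.04/0.96 = 1/24.
Combined Bayes factor of the evidence already in hand = 0.75 × 8 × 2.4 = 14.4.
Odds after that evidence = (1/24) × 14.4 = 0.6.
Target odds = 9.
Need 1.5ⁿ ≥ 9 ÷ 0.6 = 15.
1.5⁶ = 11.390625 falls short of 15 but 1.5⁷ = 17.0859375 reaches it, so n = 7.

7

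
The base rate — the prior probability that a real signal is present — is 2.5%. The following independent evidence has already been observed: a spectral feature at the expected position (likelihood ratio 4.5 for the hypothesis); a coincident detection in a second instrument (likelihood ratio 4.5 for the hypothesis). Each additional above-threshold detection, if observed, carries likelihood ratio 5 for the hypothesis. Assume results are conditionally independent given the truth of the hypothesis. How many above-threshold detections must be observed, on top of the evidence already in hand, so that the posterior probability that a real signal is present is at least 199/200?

Prior odds = 0.025/0.975 = 1/39.
Combined Bayes factor of the evidence already in hand = 4.5 × 4.5 = 20.25.
Odds after that evidence = (1/39) × 20.25 = 27/52.
Target odds = 0.995/0.005 = 199.
Need 5ⁿ ≥ 199 ÷ (27/52) = 10348/27.
5³ = 125 falls short of 10348/27 but 5⁴ = 625 reaches it, so n = 4.

4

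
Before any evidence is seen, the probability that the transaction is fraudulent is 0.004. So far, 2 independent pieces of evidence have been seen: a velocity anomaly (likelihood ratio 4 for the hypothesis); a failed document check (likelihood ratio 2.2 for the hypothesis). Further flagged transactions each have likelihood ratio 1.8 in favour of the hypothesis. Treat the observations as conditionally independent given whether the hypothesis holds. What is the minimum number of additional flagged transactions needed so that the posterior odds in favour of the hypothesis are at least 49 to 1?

Prior odds = 0.004/0.996 = 1/249.
Combined Bayes factor of the evidence already in hand = 4 × 2.2 = 8.8.
Odds after that evidence = (1/249) × 8.8 = 44/1245.
Target odds = 49.
Need 1.8ⁿ ≥ 49 ÷ (44/1245) = 61005/44.
1.8¹² ≈1156.83 falls short of 61005/44 but 1.8¹³ ≈2082.3 reaches it, so n = 13.

13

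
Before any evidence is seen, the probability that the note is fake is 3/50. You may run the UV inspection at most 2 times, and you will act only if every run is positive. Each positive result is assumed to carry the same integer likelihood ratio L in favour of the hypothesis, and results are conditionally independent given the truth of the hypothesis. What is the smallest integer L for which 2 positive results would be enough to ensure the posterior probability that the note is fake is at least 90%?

Prior odds = 0.06/0.94 = 3/47.
Target odds = 0.9/0.1 = 9.
Need L² ≥ 9 ÷ (3/47) = 141.
11² = 121 < 141 ≤ 144 = 12², so L = 12.

12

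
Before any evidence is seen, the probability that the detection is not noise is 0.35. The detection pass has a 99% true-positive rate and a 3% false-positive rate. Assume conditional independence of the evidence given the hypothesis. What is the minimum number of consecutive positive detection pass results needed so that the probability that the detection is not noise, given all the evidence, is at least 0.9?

1

Prior odds = 0.35/0.65 = 7/13.
Likelihood ratio of a positive result = 0.99/0.03 = 33.
Target odds: 0.9 ÷ 0.1 = 9.
Require 33ⁿ ≥ 9 ÷ (7/13) = 117/7.
33¹ = 33, which meets the required 117/7; so n = 1.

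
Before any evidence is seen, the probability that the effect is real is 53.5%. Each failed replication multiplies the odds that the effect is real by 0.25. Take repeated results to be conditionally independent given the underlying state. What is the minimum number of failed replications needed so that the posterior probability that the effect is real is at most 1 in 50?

Prior odds = 0.535/0.465 = 107/93.
Likelihood ratio per failed replication = 0.25.
Target odds: 0.02 ÷ 0.98 = 1/49.
Need (107/93) × 0.25ⁿ ≤ 1/49, i.e. 0.25ⁿ ≤ 93/5243.
0.25² = 0.0625 is still above 93/5243 but 0.25³ = 0.015625 is at or below it, so n = 3.

3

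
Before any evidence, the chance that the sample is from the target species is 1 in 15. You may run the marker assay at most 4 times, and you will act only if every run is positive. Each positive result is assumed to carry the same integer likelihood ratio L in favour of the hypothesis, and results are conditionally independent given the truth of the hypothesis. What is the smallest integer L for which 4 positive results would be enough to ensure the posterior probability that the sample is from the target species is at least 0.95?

Prior odds = (1/15)/(14/15) = 1/14.
Target odds = 0.95/0.05 = 19.
Need L⁴ ≥ 19 ÷ (1/14) = 266.
4⁴ = 256 < 266 ≤ 625 = 5⁴, so L = 5.

5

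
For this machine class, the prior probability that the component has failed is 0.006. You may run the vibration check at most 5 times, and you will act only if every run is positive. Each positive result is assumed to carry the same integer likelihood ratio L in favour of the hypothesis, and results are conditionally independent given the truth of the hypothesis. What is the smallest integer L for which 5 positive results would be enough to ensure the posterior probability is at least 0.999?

Prior odds = 0.006/0.994 = 3/497.
Target odds = 0.999/0.001 = 999.
Need L⁵ ≥ 999 ÷ (3/497) = 165501.
11⁵ = 161051 < 165501 ≤ 248832 = 12⁵, so L = 12.

12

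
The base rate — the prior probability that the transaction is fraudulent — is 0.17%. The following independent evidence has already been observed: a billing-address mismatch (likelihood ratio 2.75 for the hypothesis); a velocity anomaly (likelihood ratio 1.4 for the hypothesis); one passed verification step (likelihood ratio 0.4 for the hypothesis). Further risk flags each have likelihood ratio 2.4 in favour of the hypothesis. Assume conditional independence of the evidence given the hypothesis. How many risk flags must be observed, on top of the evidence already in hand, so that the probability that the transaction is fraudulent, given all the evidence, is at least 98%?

12

Prior odds = 0.0017/0.9983 = 17/9983.
Combined Bayes factor of the evidence already in hand = 2.75 × 1.4 × 0.4 = 1.54.
Odds after that evidence = (17/9983) × 1.54 = 1309/499150.
Target odds = 0.98/0.02 = 49.
Need 2.4ⁿ ≥ 49 ÷ (1309/499150) = 3494050/187.
2.4¹¹ ≈15216.8 falls short of 3494050/187 but 2.4¹² ≈36520.3 reaches it, so n = 12.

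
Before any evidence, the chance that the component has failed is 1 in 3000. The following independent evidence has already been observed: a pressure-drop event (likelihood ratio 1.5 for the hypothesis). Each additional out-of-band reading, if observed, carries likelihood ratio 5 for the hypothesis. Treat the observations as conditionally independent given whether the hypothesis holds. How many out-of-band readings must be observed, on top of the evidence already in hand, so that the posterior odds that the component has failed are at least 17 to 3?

6

Prior odds = (1/3000)/(2999/3000) = 1/2999.
Bayes factor of the evidence already in hand = 1.5.
Odds after that evidence = (1/2999) × 1.5 = 3/5998.
Target odds = 17/3.
Need 5ⁿ ≥ 17/3 ÷ (3/5998) = 101966/9.
5⁵ = 3125 falls short of 101966/9 but 5⁶ = 15625 reaches it, so n = 6.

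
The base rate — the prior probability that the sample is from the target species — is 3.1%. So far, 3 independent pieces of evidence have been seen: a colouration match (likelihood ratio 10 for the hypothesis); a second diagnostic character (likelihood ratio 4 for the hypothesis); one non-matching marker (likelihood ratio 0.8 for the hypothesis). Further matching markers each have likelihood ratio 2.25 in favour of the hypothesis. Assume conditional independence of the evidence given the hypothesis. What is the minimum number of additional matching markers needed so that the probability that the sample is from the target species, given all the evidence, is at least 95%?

Prior odds = 0.031/0.969 = 31/969.
Combined Bayes factor of the evidence already in hand = 10 × 4 × 0.8 = 32.
Odds after that evidence = (31/969) × 32 = 992/969.
Target odds = 0.95/0.05 = 19.
Need 2.25ⁿ ≥ 19 ÷ (992/969) = 18411/992.
2.25³ = 11.390625 falls short of 18411/992 but 2.25⁴ = 25.62890625 reaches it, so n = 4.

4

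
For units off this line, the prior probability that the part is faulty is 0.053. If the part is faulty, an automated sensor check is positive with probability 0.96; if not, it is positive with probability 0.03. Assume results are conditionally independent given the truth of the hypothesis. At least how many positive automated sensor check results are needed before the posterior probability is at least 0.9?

2

Prior odds: 0.053 ÷ 0.947 = 53/947.
Likelihood ratio of a positive = 0.96/0.03 = 32.
Target odds: 0.9 ÷ 0.1 = 9.
Require 32ⁿ ≥ 9 ÷ (53/947) = 8523/53.
32¹ = 32 falls short of 8523/53 but 32² = 1024 reaches it, so n = 2.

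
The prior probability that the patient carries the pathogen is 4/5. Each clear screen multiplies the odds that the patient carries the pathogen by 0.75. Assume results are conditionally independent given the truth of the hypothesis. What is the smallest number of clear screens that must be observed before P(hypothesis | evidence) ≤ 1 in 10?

13

Prior odds = 0.8/0.2 = 4.
Likelihood ratio per clear screen = 0.75.
Target posterior odds = 0.1/0.9 = 1/9.
Require 0.75ⁿ ≤ 1/9 ÷ 4 = 1/36.
0.75¹² = 531441/16777216 is still above 1/36 but 0.75¹³ = 1594323/67108864 is at or below it, so n = 13.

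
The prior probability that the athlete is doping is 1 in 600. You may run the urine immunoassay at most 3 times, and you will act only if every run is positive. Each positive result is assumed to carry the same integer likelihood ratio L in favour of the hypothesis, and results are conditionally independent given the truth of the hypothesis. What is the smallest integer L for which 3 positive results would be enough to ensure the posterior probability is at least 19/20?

23

Prior odds = (1/600)/(599/600) = 1/599.
Target odds = 0.95/0.05 = 19.
Need L³ ≥ 19 ÷ (1/599) = 11381.
22³ = 10648 < 11381 ≤ 12167 = 23³, so L = 23.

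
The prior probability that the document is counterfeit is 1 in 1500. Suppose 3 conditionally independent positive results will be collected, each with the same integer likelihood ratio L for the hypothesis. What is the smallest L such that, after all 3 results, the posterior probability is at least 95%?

Prior odds = (1/1500)/(1499/1500) = 1/1499.
Target odds = 0.95/0.05 = 19.
Need L³ ≥ 19 ÷ (1/1499) = 28481.
30³ = 27000 < 28481 ≤ 29791 = 31³, so L = 31.

31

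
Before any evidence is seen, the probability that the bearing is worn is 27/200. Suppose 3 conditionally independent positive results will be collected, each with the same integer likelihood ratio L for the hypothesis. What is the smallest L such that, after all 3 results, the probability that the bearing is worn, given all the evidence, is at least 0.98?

Prior odds = 0.135/0.865 = 27/173.
Target odds = 0.98/0.02 = 49.
Need L³ ≥ 49 ÷ (27/173) = 8477/27.
6³ = 216 < 8477/27 ≤ 343 = 7³, so L = 7.

7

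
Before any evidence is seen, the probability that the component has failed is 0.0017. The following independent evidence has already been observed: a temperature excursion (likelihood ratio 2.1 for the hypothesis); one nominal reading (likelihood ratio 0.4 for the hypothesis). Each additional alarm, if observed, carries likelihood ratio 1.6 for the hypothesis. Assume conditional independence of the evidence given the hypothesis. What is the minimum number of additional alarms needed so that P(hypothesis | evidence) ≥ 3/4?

Prior odds = 0.0017/0.9983 = 17/9983.
Combined Bayes factor of the evidence already in hand = 2.1 × 0.4 = 0.84.
Odds after that evidence = (17/9983) × 0.84 = 357/249575.
Target odds = 0.75/0.25 = 3.
Need 1.6ⁿ ≥ 3 ÷ (357/249575) = 249575/119.
1.6¹⁶ ≈1844.67 falls short of 249575/119 but 1.6¹⁷ ≈2951.48 reaches it, so n = 17.

17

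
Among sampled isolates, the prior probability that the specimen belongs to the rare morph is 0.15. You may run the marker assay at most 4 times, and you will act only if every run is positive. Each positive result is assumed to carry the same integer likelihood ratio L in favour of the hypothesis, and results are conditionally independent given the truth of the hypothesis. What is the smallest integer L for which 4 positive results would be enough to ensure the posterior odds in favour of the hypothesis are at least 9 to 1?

3

Prior odds = 0.15/0.85 = 3/17.
Target odds = 9.
Need L⁴ ≥ 9 ÷ (3/17) = 51.
2⁴ = 16 < 51 ≤ 81 = 3⁴, so L = 3.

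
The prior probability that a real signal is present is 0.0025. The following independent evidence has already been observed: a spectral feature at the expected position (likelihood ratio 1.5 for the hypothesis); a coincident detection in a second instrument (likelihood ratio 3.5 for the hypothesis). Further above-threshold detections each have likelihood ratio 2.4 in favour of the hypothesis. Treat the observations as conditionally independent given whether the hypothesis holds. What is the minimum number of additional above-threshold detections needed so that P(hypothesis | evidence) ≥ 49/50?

Prior odds = 0.0025/0.9975 = 1/399.
Combined Bayes factor of the evidence already in hand = 1.5 × 3.5 = 5.25.
Odds after that evidence = (1/399) × 5.25 = 1/76.
Target odds = 0.98/0.02 = 49.
Need 2.4ⁿ ≥ 49 ÷ (1/76) = 3724.
2.4⁹ ≈2641.81 falls short of 3724 but 2.4¹⁰ ≈6340.34 reaches it, so n = 10.

10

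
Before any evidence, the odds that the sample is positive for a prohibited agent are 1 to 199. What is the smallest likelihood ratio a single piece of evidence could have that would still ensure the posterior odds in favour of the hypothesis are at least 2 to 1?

Prior odds = 1/199.
Target odds = 2.
Required Bayes factor = 2 ÷ (1/199) = 398.

398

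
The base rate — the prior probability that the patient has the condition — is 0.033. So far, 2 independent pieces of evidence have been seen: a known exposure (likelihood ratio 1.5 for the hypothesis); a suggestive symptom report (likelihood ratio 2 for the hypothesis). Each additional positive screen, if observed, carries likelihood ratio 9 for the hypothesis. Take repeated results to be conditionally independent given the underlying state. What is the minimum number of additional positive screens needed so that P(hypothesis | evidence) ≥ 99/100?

Prior odds = 0.033/0.967 = 33/967.
Combined Bayes factor of the evidence already in hand = 1.5 × 2 = 3.
Odds after that evidence = (33/967) × 3 = 99/967.
Target odds = 0.99/0.01 = 99.
Need 9ⁿ ≥ 99 ÷ (99/967) = 967.
9³ = 729 falls short of 967 but 9⁴ = 6561 reaches it, so n = 4.

4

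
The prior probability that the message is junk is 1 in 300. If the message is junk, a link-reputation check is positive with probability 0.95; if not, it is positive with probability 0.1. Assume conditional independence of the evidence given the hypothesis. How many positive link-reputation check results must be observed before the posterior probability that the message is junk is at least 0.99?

5

Prior odds: (1/300) ÷ (299/300) = 1/299.
Likelihood ratio of a positive = 0.95/0.1 = 9.5.
Target posterior odds = 0.99/0.01 = 99.
Require 9.5ⁿ ≥ 99 ÷ (1/299) = 29601.
9.5⁴ = 8145.0625 falls short of 29601 but 9.5⁵ = 77378.09375 reaches it, so n = 5.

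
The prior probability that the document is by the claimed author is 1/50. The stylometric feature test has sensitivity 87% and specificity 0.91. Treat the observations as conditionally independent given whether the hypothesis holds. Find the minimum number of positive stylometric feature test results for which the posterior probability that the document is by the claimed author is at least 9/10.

3

Prior odds = 0.02/0.98 = 1/49.
False-positive rate = 1 − 0.91 = 0.09; likelihood ratio of a positive = 0.87/0.09 = 29/3.
Target posterior odds = 0.9/0.1 = 9.
Require (29/3)ⁿ ≥ 9 ÷ (1/49) = 441.
(29/3)² = 841/9 falls short of 441 but (29/3)³ = 24389/27 reaches it, so n = 3.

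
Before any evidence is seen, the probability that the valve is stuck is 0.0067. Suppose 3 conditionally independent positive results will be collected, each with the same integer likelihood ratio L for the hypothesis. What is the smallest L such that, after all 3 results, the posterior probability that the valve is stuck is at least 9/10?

Prior odds = 0.0067/0.9933 = 67/9933.
Target odds = 0.9/0.1 = 9.
Need L³ ≥ 9 ÷ (67/9933) = 89397/67.
11³ = 1331 < 89397/67 ≤ 1728 = 12³, so L = 12.

12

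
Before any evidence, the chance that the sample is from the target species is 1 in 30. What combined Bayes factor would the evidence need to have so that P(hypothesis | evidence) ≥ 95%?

Prior odds = (1/30)/(29/30) = 1/29.
Target odds = 0.95/0.05 = 19.
Required Bayes factor = 19 ÷ (1/29) = 551.

551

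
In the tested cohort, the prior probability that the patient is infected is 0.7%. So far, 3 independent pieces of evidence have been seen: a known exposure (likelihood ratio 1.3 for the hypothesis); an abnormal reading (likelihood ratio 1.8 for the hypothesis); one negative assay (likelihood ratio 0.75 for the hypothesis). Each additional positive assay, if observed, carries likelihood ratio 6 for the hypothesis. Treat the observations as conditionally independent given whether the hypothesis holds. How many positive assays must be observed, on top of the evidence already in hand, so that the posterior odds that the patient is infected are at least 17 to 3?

4

Prior odds = 0.007/0.993 = 7/993.
Combined Bayes factor of the evidence already in hand = 1.3 × 1.8 × 0.75 = 1.755.
Odds after that evidence = (7/993) × 1.755 = 819/66200.
Target odds = 17/3.
Need 6ⁿ ≥ 17/3 ÷ (819/66200) = 1125400/2457.
6³ = 216 falls short of 1125400/2457 but 6⁴ = 1296 reaches it, so n = 4.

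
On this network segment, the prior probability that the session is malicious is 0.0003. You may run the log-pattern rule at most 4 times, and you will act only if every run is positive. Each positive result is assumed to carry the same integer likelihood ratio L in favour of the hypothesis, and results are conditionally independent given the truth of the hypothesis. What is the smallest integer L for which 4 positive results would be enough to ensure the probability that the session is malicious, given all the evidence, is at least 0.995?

Prior odds = 0.0003/0.9997 = 3/9997.
Target odds = 0.995/0.005 = 199.
Need L⁴ ≥ 199 ÷ (3/9997) = 1989403/3.
28⁴ = 614656 < 1989403/3 ≤ 707281 = 29⁴, so L = 29.

29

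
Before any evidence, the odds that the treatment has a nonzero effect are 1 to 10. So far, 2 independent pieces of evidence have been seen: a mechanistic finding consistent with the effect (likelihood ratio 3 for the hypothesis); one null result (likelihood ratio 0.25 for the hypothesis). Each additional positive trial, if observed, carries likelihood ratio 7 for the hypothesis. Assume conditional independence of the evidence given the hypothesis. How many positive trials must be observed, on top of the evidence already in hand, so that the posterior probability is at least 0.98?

4

Prior odds = 0.1.
Combined Bayes factor of the evidence already in hand = 3 × 0.25 = 0.75.
Odds after that evidence = 0.1 × 0.75 = 0.075.
Target odds = 0.98/0.02 = 49.
Need 7ⁿ ≥ 49 ÷ 0.075 = 1960/3.
7³ = 343 falls short of 1960/3 but 7⁴ = 2401 reaches it, so n = 4.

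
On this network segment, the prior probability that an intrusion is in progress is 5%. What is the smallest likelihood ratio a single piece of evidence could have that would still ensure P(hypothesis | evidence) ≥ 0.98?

Prior odds = 0.05/0.95 = 1/19.
Target odds = 0.98/0.02 = 49.
Required Bayes factor = 49 ÷ (1/19) = 931.

931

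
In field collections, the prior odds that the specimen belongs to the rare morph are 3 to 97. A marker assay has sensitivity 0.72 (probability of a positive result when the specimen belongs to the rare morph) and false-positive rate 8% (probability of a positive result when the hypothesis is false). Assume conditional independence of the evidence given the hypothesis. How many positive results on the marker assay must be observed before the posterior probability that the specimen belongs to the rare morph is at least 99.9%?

Prior odds = 3/97.
Likelihood ratio of a positive result = 0.72/0.08 = 9.
Target posterior odds = 0.999/0.001 = 999.
Need (3/97) × 9ⁿ ≥ 999, i.e. 9ⁿ ≥ 32301.
9⁴ = 6561 falls short of 32301 but 9⁵ = 59049 reaches it, so n = 5.

5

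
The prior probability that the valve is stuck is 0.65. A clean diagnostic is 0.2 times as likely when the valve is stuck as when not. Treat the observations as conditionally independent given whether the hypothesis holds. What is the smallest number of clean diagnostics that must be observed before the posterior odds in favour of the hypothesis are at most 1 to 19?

3

Prior odds = 0.65/0.35 = 13/7.
Likelihood ratio per clean diagnostic = 0.2.
Target odds = 1/19.
Require 0.2ⁿ ≤ 1/19 ÷ (13/7) = 7/247.
0.2² = 0.04 is still above 7/247 but 0.2³ = 0.008 is at or below it, so n = 3.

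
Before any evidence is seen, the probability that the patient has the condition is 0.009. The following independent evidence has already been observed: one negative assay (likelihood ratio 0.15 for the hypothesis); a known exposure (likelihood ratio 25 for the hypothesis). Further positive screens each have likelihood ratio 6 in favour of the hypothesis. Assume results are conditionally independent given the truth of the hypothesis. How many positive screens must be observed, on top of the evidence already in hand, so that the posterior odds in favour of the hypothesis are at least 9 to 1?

4

Prior odds = 0.009/0.991 = 9/991.
Combined Bayes factor of the evidence already in hand = 0.15 × 25 = 3.75.
Odds after that evidence = (9/991) × 3.75 = 135/3964.
Target odds = 9.
Need 6ⁿ ≥ 9 ÷ (135/3964) = 3964/15.
6³ = 216 falls short of 3964/15 but 6⁴ = 1296 reaches it, so n = 4.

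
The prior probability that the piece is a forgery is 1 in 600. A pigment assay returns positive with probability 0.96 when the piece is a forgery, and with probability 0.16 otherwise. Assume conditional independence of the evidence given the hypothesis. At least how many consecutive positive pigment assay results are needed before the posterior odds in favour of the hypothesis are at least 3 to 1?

5

Prior odds: (1/600) ÷ (599/600) = 1/599.
Likelihood ratio of a positive result = 0.96/0.16 = 6.
Target odds = 3.
Require 6ⁿ ≥ 3 ÷ (1/599) = 1797.
6⁴ = 1296 falls short of 1797 but 6⁵ = 7776 reaches it, so n = 5.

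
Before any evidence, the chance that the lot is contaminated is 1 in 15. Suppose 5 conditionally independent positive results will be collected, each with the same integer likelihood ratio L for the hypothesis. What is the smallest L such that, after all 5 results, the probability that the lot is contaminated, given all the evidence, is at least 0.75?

3

Prior odds = (1/15)/(14/15) = 1/14.
Target odds = 0.75/0.25 = 3.
Need L⁵ ≥ 3 ÷ (1/14) = 42.
2⁵ = 32 < 42 ≤ 243 = 3⁵, so L = 3.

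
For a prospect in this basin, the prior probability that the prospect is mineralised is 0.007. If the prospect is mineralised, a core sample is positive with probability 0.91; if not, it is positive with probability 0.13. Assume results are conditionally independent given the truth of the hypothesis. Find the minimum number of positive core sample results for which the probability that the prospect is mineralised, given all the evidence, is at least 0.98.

5

Prior odds: 0.007 ÷ 0.993 = 7/993.
Likelihood ratio of a positive = 0.91/0.13 = 7.
Target odds: 0.98 ÷ 0.02 = 49.
Require 7ⁿ ≥ 49 ÷ (7/993) = 6951.
7⁴ = 2401 falls short of 6951 but 7⁵ = 16807 reaches it, so n = 5.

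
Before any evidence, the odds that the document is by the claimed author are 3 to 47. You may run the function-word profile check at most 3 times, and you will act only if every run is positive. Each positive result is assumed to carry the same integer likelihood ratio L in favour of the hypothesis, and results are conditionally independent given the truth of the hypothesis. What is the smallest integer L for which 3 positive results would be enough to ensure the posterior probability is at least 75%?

4

Prior odds = 3/47.
Target odds = 0.75/0.25 = 3.
Need L³ ≥ 3 ÷ (3/47) = 47.
3³ = 27 < 47 ≤ 64 = 4³, so L = 4.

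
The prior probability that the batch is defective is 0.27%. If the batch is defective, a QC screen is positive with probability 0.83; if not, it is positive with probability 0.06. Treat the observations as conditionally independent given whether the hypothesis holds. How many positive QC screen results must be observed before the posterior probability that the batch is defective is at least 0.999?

Prior odds: 0.0027 ÷ 0.9973 = 27/9973.
Likelihood ratio of a positive = 0.83/0.06 = 83/6.
Target posterior odds = 0.999/0.001 = 999.
Need (27/9973) × (83/6)ⁿ ≥ 999, i.e. (83/6)ⁿ ≥ 369001.
(83/6)⁴ = 47458321/1296 falls short of 369001 but (83/6)⁵ ≈506564 reaches it, so n = 5.

5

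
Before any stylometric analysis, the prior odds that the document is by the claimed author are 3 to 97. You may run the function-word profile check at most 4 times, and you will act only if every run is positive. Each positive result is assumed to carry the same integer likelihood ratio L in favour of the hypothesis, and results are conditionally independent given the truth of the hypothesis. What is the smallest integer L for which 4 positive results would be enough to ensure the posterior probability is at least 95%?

5

Prior odds = 3/97.
Target odds = 0.95/0.05 = 19.
Need L⁴ ≥ 19 ÷ (3/97) = 1843/3.
4⁴ = 256 < 1843/3 ≤ 625 = 5⁴, so L = 5.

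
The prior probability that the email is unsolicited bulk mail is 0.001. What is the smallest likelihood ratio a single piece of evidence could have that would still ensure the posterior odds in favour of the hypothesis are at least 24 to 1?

Prior odds = 0.001/0.999 = 1/999.
Target odds = 24.
Required Bayes factor = 24 ÷ (1/999) = 23976.

23976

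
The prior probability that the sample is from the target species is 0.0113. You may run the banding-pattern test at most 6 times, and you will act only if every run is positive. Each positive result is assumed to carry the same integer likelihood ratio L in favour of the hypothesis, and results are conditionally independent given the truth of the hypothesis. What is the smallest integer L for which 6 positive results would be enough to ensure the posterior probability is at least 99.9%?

Prior odds = 0.0113/0.9887 = 113/9887.
Target odds = 0.999/0.001 = 999.
Need L⁶ ≥ 999 ÷ (113/9887) = 9877113/113.
6⁶ = 46656 < 9877113/113 ≤ 117649 = 7⁶, so L = 7.

7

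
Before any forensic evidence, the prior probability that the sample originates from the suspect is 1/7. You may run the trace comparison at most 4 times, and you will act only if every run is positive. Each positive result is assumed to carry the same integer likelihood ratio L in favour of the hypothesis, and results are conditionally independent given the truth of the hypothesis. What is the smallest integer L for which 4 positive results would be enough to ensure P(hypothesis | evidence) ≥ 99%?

Prior odds = (1/7)/(6/7) = 1/6.
Target odds = 0.99/0.01 = 99.
Need L⁴ ≥ 99 ÷ (1/6) = 594.
4⁴ = 256 < 594 ≤ 625 = 5⁴, so L = 5.

5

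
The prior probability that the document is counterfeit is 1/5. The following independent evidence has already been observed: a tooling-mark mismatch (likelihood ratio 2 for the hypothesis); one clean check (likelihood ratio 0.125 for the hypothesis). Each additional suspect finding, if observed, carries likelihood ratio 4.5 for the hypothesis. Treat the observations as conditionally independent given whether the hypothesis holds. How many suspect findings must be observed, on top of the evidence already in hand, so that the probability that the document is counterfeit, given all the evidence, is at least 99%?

5

Prior odds = 0.2/0.8 = 0.25.
Combined Bayes factor of the evidence already in hand = 2 × 0.125 = 0.25.
Odds after that evidence = 0.25 × 0.25 = 0.0625.
Target odds = 0.99/0.01 = 99.
Need 4.5ⁿ ≥ 99 ÷ 0.0625 = 1584.
4.5⁴ = 410.0625 falls short of 1584 but 4.5⁵ = 1845.28125 reaches it, so n = 5.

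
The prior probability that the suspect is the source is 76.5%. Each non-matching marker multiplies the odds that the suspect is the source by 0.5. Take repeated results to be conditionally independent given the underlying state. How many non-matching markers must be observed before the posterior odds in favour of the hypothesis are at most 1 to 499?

11

Prior odds: 0.765 ÷ 0.235 = 153/47.
Likelihood ratio per non-matching marker = 0.5.
Target odds = 1/499.
Need (153/47) × 0.5ⁿ ≤ 1/499, i.e. 0.5ⁿ ≤ 47/76347.
0.5¹⁰ = 1/1024 is still above 47/76347 but 0.5¹¹ = 1/2048 is at or below it, so n = 11.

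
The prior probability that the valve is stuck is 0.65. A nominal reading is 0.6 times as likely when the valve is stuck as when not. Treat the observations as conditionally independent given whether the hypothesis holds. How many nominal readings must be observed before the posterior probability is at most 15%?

5

Prior odds = 0.65/0.35 = 13/7.
Likelihood ratio per nominal reading = 0.6.
Target odds: 0.15 ÷ 0.85 = 3/17.
Require 0.6ⁿ ≤ 3/17 ÷ (13/7) = 21/221.
0.6⁴ = 0.1296 is still above 21/221 but 0.6⁵ = 0.07776 is at or below it, so n = 5.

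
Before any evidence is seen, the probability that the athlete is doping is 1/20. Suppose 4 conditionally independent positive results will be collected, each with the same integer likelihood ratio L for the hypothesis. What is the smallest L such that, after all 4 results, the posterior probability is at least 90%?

4

Prior odds = 0.05/0.95 = 1/19.
Target odds = 0.9/0.1 = 9.
Need L⁴ ≥ 9 ÷ (1/19) = 171.
3⁴ = 81 < 171 ≤ 256 = 4⁴, so L = 4.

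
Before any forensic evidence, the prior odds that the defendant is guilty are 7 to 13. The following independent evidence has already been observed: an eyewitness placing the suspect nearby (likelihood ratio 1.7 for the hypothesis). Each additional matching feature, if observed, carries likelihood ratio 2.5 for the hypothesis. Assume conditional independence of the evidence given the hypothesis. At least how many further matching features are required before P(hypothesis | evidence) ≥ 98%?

5

Prior odds = 7/13.
Bayes factor of the evidence already in hand = 1.7.
Odds after that evidence = (7/13) × 1.7 = 119/130.
Target odds = 0.98/0.02 = 49.
Need 2.5ⁿ ≥ 49 ÷ (119/130) = 910/17.
2.5⁴ = 39.0625 falls short of 910/17 but 2.5⁵ = 97.65625 reaches it, so n = 5.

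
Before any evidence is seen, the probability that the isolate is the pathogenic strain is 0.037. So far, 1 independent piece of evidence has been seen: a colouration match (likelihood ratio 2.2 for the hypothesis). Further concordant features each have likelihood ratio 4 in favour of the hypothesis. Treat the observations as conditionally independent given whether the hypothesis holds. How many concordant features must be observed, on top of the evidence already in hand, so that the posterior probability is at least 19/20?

Prior odds = 0.037/0.963 = 37/963.
Bayes factor of the evidence already in hand = 2.2.
Odds after that evidence = (37/963) × 2.2 = 407/4815.
Target odds = 0.95/0.05 = 19.
Need 4ⁿ ≥ 19 ÷ (407/4815) = 91485/407.
4³ = 64 falls short of 91485/407 but 4⁴ = 256 reaches it, so n = 4.

4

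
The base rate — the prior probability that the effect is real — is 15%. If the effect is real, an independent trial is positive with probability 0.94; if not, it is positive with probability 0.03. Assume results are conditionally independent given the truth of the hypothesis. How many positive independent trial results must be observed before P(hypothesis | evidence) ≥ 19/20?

Prior odds = 0.15/0.85 = 3/17.
Likelihood ratio of a positive = 0.94/0.03 = 94/3.
Target posterior odds = 0.95/0.05 = 19.
Need (3/17) × (94/3)ⁿ ≥ 19, i.e. (94/3)ⁿ ≥ 323/3.
(94/3)¹ = 94/3 falls short of 323/3 but (94/3)² = 8836/9 reaches it, so n = 2.

2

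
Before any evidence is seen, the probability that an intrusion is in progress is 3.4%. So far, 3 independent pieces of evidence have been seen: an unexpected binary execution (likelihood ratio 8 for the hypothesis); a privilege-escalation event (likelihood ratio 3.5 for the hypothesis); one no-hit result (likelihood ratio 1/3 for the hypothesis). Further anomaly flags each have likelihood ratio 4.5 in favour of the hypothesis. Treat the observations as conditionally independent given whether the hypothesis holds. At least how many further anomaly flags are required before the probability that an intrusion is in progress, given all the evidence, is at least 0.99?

Prior odds = 0.034/0.966 = 17/483.
Combined Bayes factor of the evidence already in hand = 8 × 3.5 × (1/3) = 28/3.
Odds after that evidence = (17/483) × 28/3 = 68/207.
Target odds = 0.99/0.01 = 99.
Need 4.5ⁿ ≥ 99 ÷ (68/207) = 20493/68.
4.5³ = 91.125 falls short of 20493/68 but 4.5⁴ = 410.0625 reaches it, so n = 4.

4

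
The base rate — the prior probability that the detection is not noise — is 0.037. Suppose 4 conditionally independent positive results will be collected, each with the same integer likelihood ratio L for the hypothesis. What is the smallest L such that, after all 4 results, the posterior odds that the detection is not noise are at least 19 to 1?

5

Prior odds = 0.037/0.963 = 37/963.
Target odds = 19.
Need L⁴ ≥ 19 ÷ (37/963) = 18297/37.
4⁴ = 256 < 18297/37 ≤ 625 = 5⁴, so L = 5.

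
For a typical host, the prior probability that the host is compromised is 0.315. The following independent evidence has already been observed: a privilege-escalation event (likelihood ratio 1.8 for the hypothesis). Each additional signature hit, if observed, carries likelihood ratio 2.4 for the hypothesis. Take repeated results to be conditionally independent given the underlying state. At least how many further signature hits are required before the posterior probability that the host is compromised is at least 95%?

4

Prior odds = 0.315/0.685 = 63/137.
Bayes factor of the evidence already in hand = 1.8.
Odds after that evidence = (63/137) × 1.8 = 567/685.
Target odds = 0.95/0.05 = 19.
Need 2.4ⁿ ≥ 19 ÷ (567/685) = 13015/567.
2.4³ = 13.824 falls short of 13015/567 but 2.4⁴ = 33.1776 reaches it, so n = 4.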